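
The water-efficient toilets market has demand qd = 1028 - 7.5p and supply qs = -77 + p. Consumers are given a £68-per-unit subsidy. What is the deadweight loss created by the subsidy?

Deadweight loss = £2040

Pre-subsidy: 1028 - 7.5p = -77 + p gives p* = 130, q* = 53.
With the rebate, buyers effectively pay pb = ps − 68, where ps is the price sellers receive.
Demand in terms of ps becomes qd = 1028 − 7.5(ps − 68) = 1538 - 7.5ps. Setting this equal to supply: 1538 - 7.5ps = -77 + ps, so ps = 190.
Buyers pay pb = 190 − 68 = 122; q' = -77 + 1·190 = 113.
The subsidy expands output by 113 − 53 = 60 past the efficient level; on those units the gap between marginal cost and willingness to pay runs from 0 up to 68.
DWL = ½ × 68 × 60 = 2040.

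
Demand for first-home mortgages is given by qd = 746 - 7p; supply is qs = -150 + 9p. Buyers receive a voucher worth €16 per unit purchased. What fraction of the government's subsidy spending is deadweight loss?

DWL / government spending = 21/278

Pre-subsidy: 746 - 7p = -150 + 9p gives p* = 56, q* = 354.
With the rebate, buyers effectively pay pb = ps − 16, where ps is the price sellers receive.
Demand in terms of ps becomes qd = 746 − 7(ps − 16) = 858 - 7ps. Setting this equal to supply: 858 - 7ps = -150 + 9ps, so ps = 63.
Buyers pay pb = 63 − 16 = 47; q' = -150 + 9·63 = 417.
ΔCS = ½(354 + 417)(56 − 47) = 3469.5; ΔPS = ½(354 + 417)(63 − 56) = 2698.5.
Government spending = 16 × 417 = 6672.
DWL = ½ × 16 × (417 − 354) = 504; fraction = 504 / 6672 = 21/278.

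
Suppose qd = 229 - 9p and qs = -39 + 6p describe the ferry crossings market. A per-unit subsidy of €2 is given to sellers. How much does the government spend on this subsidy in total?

Pre-subsidy: 229 - 9p = -39 + 6p gives p* = 268/15, q* = 68.2.
With the subsidy, sellers receive ps = pb + 2 for each unit, where pb is the price buyers pay.
Supply in terms of pb becomes qs = -39 + 6(pb + 2) = -27 + 6pb. Setting this equal to demand: 229 - 9pb = -27 + 6pb, so pb = 256/15.
Sellers receive ps = 256/15 + 2 = 286/15; q' = 229 − 9·(256/15) = 75.4.
Government outlay = subsidy × quantity = 2 × 75.4 = 150.8.

Government cost = €150.8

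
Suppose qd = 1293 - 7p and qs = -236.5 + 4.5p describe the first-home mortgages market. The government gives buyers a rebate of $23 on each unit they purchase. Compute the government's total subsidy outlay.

Pre-subsidy: 1293 - 7p = -236.5 + 4.5p gives p* = 133, q* = 362.
With the rebate, buyers effectively pay pb = ps − 23, where ps is the price sellers receive.
Demand in terms of ps becomes qd = 1293 − 7(ps − 23) = 1454 - 7ps. Setting this equal to supply: 1454 - 7ps = -236.5 + 4.5ps, so ps = 147.
Buyers pay pb = 147 − 23 = 124; q' = -236.5 + 4.5·147 = 425.
Government outlay = subsidy × quantity = 23 × 425 = 9775.

Government cost = $9775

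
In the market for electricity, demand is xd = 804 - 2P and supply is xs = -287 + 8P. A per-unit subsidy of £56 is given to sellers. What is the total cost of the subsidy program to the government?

Pre-subsidy: 804 - 2P = -287 + 8P gives P* = 109.1, x* = 585.8.
With the subsidy, sellers receive Ps = Pb + 56 for each unit, where Pb is the price buyers pay.
Supply in terms of Pb becomes xs = -287 + 8(Pb + 56) = 161 + 8Pb. Setting this equal to demand: 804 - 2Pb = 161 + 8Pb, so Pb = 64.3.
Sellers receive Ps = 64.3 + 56 = 120.3; x' = 804 − 2·64.3 = 675.4.
Government outlay = subsidy × quantity = 56 × 675.4 = 37822.4.

Government cost = £37822.4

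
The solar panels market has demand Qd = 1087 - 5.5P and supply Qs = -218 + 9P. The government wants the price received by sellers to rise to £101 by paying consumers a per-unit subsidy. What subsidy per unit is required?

At a seller price of 101, quantity supplied is -218 + 9·101 = 691.
Buyers absorb 691 only when they pay Pb with 1087 − 5.5·Pb = 691, i.e. Pb = 72.
s = Ps − Pb = 101 − 72 = 29.

Required subsidy s = £29 per unit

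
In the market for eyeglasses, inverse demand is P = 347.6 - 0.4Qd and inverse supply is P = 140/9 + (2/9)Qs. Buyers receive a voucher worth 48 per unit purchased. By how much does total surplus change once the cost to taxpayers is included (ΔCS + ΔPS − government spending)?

Net change in total surplus = -12960/7

Pre-subsidy: 347.6 - 0.4Q = 140/9 + (2/9)Q gives Q* = 7471/14 and P* = 939/7.
With the rebate, buyers effectively pay Pb = Ps − 48, where Ps is the price sellers receive.
On the curves, Pb = 347.6 - 0.4Q and Ps = 140/9 + (2/9)Q; the wedge Ps − Pb = 48 gives 140/9 + (2/9)Q − (347.6 - 0.4Q) = 48, so Q' = 8551/14.
Then Pb = 347.6 − 0.4·(8551/14) = 723/7 and Ps = 140/9 + (2/9)·(8551/14) = 1059/7.
ΔCS = ½(7471/14 + 8551/14)(939/7 − 723/7) = 865188/49; ΔPS = ½(7471/14 + 8551/14)(1059/7 − 939/7) = 480660/49.
Government spending = 48 × 8551/14 = 205224/7.
Net change = 865188/49 + 480660/49 − 205224/7 = -12960/7. The loss equals the DWL triangle ½·48·540/7.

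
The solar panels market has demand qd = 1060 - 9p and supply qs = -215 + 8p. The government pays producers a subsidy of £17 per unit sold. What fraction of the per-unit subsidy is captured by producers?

Producer share = 9/17

Pre-subsidy: 1060 - 9p = -215 + 8p gives p* = 75, q* = 385.
With the subsidy, sellers receive ps = pb + 17 for each unit, where pb is the price buyers pay.
Supply in terms of pb becomes qs = -215 + 8(pb + 17) = -79 + 8pb. Setting this equal to demand: 1060 - 9pb = -79 + 8pb, so pb = 67.
Sellers receive ps = 67 + 17 = 84; q' = 1060 − 9·67 = 457.
Buyers' price falls by p* − pb = 75 − 67 = 8; sellers' price rises by ps − p* = 84 − 75 = 9.
So producers capture 9/17 = 9/17 of each unit of subsidy.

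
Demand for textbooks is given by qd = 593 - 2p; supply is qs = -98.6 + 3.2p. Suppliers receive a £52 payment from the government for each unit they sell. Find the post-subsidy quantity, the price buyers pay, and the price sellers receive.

Pre-subsidy: 593 - 2p = -98.6 + 3.2p gives p* = 133, q* = 327.
With the subsidy, sellers receive ps = pb + 52 for each unit, where pb is the price buyers pay.
Supply in terms of pb becomes qs = -98.6 + 3.2(pb + 52) = 67.8 + 3.2pb. Setting this equal to demand: 593 - 2pb = 67.8 + 3.2pb, so pb = 101.
Sellers receive ps = 101 + 52 = 153; q' = 593 − 2·101 = 391.

q' = 391; buyers pay £101; sellers receive £153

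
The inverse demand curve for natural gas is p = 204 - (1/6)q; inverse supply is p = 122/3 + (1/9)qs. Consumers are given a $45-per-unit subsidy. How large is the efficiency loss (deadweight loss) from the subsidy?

Deadweight loss = $3645

Pre-subsidy: 204 - (1/6)q = 122/3 + (1/9)q gives q* = 588 and p* = 106.
With the rebate, buyers effectively pay pb = ps − 45, where ps is the price sellers receive.
On the curves, pb = 204 - (1/6)q and ps = 122/3 + (1/9)q; the wedge ps − pb = 45 gives 122/3 + (1/9)q − (204 - (1/6)q) = 45, so q' = 750.
Then pb = 204 − (1/6)·750 = 79 and ps = 122/3 + (1/9)·750 = 124.
The subsidy expands output by 750 − 588 = 162 past the efficient level; on those units the gap between marginal cost and willingness to pay runs from 0 up to 45.
DWL = ½ × 45 × 162 = 3645.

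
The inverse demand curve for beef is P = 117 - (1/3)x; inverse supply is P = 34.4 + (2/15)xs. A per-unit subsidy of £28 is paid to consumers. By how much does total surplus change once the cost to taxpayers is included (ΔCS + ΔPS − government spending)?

Pre-subsidy: 117 - (1/3)x = 34.4 + (2/15)x gives x* = 177 and P* = 58.
With the rebate, buyers effectively pay Pb = Ps − 28, where Ps is the price sellers receive.
On the curves, Pb = 117 - (1/3)x and Ps = 34.4 + (2/15)x; the wedge Ps − Pb = 28 gives 34.4 + (2/15)x − (117 - (1/3)x) = 28, so x' = 237.
Then Pb = 117 − (1/3)·237 = 38 and Ps = 34.4 + (2/15)·237 = 66.
ΔCS = ½(177 + 237)(58 − 38) = 4140; ΔPS = ½(177 + 237)(66 − 58) = 1656.
Government spending = 28 × 237 = 6636.
Net change = 4140 + 1656 − 6636 = -840. The loss equals the DWL triangle ½·28·60.

Net change in total surplus = -£840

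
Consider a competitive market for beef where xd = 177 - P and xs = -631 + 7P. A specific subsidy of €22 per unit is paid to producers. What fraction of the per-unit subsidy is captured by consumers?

Pre-subsidy: 177 - P = -631 + 7P gives P* = 101, x* = 76.
With the subsidy, sellers receive Ps = Pb + 22 for each unit, where Pb is the price buyers pay.
Supply in terms of Pb becomes xs = -631 + 7(Pb + 22) = -477 + 7Pb. Setting this equal to demand: 177 - Pb = -477 + 7Pb, so Pb = 81.75.
Sellers receive Ps = 81.75 + 22 = 103.75; x' = 177 − 1·81.75 = 95.25.
Buyers' price falls by P* − Pb = 101 − 81.75 = 19.25; sellers' price rises by Ps − P* = 103.75 − 101 = 2.75.
So consumers capture 19.25/22 = 0.875 of each unit of subsidy.

Consumer share = 0.875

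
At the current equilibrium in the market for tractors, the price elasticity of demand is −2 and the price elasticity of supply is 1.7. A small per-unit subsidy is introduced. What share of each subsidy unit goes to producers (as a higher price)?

For a small subsidy around the equilibrium, the benefit split depends on the relative slopes, which at a point are proportional to the elasticities.
Buyer share = εs/(εs + |εd|) = 1.7/(1.7 + 2) = 17/37; seller share = |εd|/(εs + |εd|) = 20/37.
So producers capture 20/37 of the subsidy.

Producer share = 20/37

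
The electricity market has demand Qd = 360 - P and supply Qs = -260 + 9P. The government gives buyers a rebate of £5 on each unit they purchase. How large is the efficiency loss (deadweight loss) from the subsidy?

Deadweight loss = £11.25

Pre-subsidy: 360 - P = -260 + 9P gives P* = 62, Q* = 298.
With the rebate, buyers effectively pay Pb = Ps − 5, where Ps is the price sellers receive.
Demand in terms of Ps becomes Qd = 360 − 1(Ps − 5) = 365 - Ps. Setting this equal to supply: 365 - Ps = -260 + 9Ps, so Ps = 62.5.
Buyers pay Pb = 62.5 − 5 = 57.5; Q' = -260 + 9·62.5 = 302.5.
The subsidy expands output by 302.5 − 298 = 4.5 past the efficient level; on those units the gap between marginal cost and willingness to pay runs from 0 up to 5.
DWL = ½ × 5 × 4.5 = 11.25.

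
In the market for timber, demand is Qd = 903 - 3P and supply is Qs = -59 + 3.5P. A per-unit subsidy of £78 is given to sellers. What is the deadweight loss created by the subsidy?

Pre-subsidy: 903 - 3P = -59 + 3.5P gives P* = 148, Q* = 459.
With the subsidy, sellers receive Ps = Pb + 78 for each unit, where Pb is the price buyers pay.
Supply in terms of Pb becomes Qs = -59 + 3.5(Pb + 78) = 214 + 3.5Pb. Setting this equal to demand: 903 - 3Pb = 214 + 3.5Pb, so Pb = 106.
Sellers receive Ps = 106 + 78 = 184; Q' = 903 − 3·106 = 585.
The subsidy expands output by 585 − 459 = 126 past the efficient level; on those units the gap between marginal cost and willingness to pay runs from 0 up to 78.
DWL = ½ × 78 × 126 = 4914.

Deadweight loss = £4914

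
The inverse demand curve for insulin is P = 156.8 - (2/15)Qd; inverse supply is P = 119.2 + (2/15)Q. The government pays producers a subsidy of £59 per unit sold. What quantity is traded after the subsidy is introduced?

Q' = 362.25

Pre-subsidy: 156.8 - (2/15)Q = 119.2 + (2/15)Q gives Q* = 141 and P* = 138.
With the subsidy, sellers receive Ps = Pb + 59 for each unit, where Pb is the price buyers pay.
On the curves, Pb = 156.8 - (2/15)Q and Ps = 119.2 + (2/15)Q; the wedge Ps − Pb = 59 gives 119.2 + (2/15)Q − (156.8 - (2/15)Q) = 59, so Q' = 362.25.
Then Pb = 156.8 − (2/15)·362.25 = 108.5 and Ps = 119.2 + (2/15)·362.25 = 167.5.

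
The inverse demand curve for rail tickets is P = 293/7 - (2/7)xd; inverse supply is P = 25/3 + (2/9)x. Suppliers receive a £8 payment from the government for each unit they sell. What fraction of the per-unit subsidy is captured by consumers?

Consumer share = 0.5625

Pre-subsidy: 293/7 - (2/7)x = 25/3 + (2/9)x gives x* = 66 and P* = 23.
With the subsidy, sellers receive Ps = Pb + 8 for each unit, where Pb is the price buyers pay.
On the curves, Pb = 293/7 - (2/7)x and Ps = 25/3 + (2/9)x; the wedge Ps − Pb = 8 gives 25/3 + (2/9)x − (293/7 - (2/7)x) = 8, so x' = 81.75.
Then Pb = 293/7 − (2/7)·81.75 = 18.5 and Ps = 25/3 + (2/9)·81.75 = 26.5.
Buyers' price falls by P* − Pb = 23 − 18.5 = 4.5; sellers' price rises by Ps − P* = 26.5 − 23 = 3.5.
So consumers capture 4.5/8 = 0.5625 of each unit of subsidy.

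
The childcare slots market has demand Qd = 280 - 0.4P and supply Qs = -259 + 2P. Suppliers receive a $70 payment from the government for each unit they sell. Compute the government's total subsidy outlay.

Pre-subsidy: 280 - 0.4P = -259 + 2P gives P* = 2695/12, Q* = 1141/6.
With the subsidy, sellers receive Ps = Pb + 70 for each unit, where Pb is the price buyers pay.
Supply in terms of Pb becomes Qs = -259 + 2(Pb + 70) = -119 + 2Pb. Setting this equal to demand: 280 - 0.4Pb = -119 + 2Pb, so Pb = 166.25.
Sellers receive Ps = 166.25 + 70 = 236.25; Q' = 280 − 0.4·166.25 = 213.5.
Government outlay = subsidy × quantity = 70 × 213.5 = 14945.

Government cost = $14945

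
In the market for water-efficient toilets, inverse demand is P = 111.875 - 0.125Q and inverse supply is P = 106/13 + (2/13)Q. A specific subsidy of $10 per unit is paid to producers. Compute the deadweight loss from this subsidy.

Pre-subsidy: 111.875 - 0.125Q = 106/13 + (2/13)Q gives Q* = 10787/29 and P* = 1896/29.
With the subsidy, sellers receive Ps = Pb + 10 for each unit, where Pb is the price buyers pay.
On the curves, Pb = 111.875 - 0.125Q and Ps = 106/13 + (2/13)Q; the wedge Ps − Pb = 10 gives 106/13 + (2/13)Q − (111.875 - 0.125Q) = 10, so Q' = 11827/29.
Then Pb = 111.875 − 0.125·(11827/29) = 1766/29 and Ps = 106/13 + (2/13)·(11827/29) = 2056/29.
The subsidy expands output by 11827/29 − 10787/29 = 1040/29 past the efficient level; on those units the gap between marginal cost and willingness to pay runs from 0 up to 10.
DWL = ½ × 10 × 1040/29 = 5200/29.

Deadweight loss = 5200/29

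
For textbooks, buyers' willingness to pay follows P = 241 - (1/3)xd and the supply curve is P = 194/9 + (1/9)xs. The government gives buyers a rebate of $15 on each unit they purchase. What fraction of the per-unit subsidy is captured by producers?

Producer share = 0.25

Pre-subsidy: 241 - (1/3)x = 194/9 + (1/9)x gives x* = 493.75 and P* = 917/12.
With the rebate, buyers effectively pay Pb = Ps − 15, where Ps is the price sellers receive.
On the curves, Pb = 241 - (1/3)x and Ps = 194/9 + (1/9)x; the wedge Ps − Pb = 15 gives 194/9 + (1/9)x − (241 - (1/3)x) = 15, so x' = 527.5.
Then Pb = 241 − (1/3)·527.5 = 391/6 and Ps = 194/9 + (1/9)·527.5 = 481/6.
Buyers' price falls by P* − Pb = 917/12 − 391/6 = 11.25; sellers' price rises by Ps − P* = 481/6 − 917/12 = 3.75.
So producers capture 3.75/15 = 0.25 of each unit of subsidy.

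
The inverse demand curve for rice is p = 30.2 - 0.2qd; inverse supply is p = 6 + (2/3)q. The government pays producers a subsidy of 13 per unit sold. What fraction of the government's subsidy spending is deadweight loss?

DWL / government spending = 65/372

Pre-subsidy: 30.2 - 0.2q = 6 + (2/3)q gives q* = 363/13 and p* = 320/13.
With the subsidy, sellers receive ps = pb + 13 for each unit, where pb is the price buyers pay.
On the curves, pb = 30.2 - 0.2q and ps = 6 + (2/3)q; the wedge ps − pb = 13 gives 6 + (2/3)q − (30.2 - 0.2q) = 13, so q' = 558/13.
Then pb = 30.2 − 0.2·(558/13) = 281/13 and ps = 6 + (2/3)·(558/13) = 450/13.
ΔCS = ½(363/13 + 558/13)(320/13 − 281/13) = 2763/26; ΔPS = ½(363/13 + 558/13)(450/13 − 320/13) = 4605/13.
Government spending = 13 × 558/13 = 558.
DWL = ½ × 13 × (558/13 − 363/13) = 97.5; fraction = 97.5 / 558 = 65/372.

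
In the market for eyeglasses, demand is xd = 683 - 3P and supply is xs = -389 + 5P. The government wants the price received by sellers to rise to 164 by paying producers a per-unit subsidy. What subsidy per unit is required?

At a seller price of 164, quantity supplied is -389 + 5·164 = 431.
Buyers absorb 431 only when they pay Pb with 683 − 3·Pb = 431, i.e. Pb = 84.
s = Ps − Pb = 164 − 84 = 80.

Required subsidy s = 80 per unit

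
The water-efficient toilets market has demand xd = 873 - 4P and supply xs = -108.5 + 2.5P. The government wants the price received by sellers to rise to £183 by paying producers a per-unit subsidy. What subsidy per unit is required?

At a seller price of 183, quantity supplied is -108.5 + 2.5·183 = 349.
Buyers absorb 349 only when they pay Pb with 873 − 4·Pb = 349, i.e. Pb = 131.
s = Ps − Pb = 183 − 131 = 52.

Required subsidy s = £52 per unit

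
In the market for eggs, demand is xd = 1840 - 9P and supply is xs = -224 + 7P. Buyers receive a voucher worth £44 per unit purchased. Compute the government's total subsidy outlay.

Pre-subsidy: 1840 - 9P = -224 + 7P gives P* = 129, x* = 679.
With the rebate, buyers effectively pay Pb = Ps − 44, where Ps is the price sellers receive.
Demand in terms of Ps becomes xd = 1840 − 9(Ps − 44) = 2236 - 9Ps. Setting this equal to supply: 2236 - 9Ps = -224 + 7Ps, so Ps = 153.75.
Buyers pay Pb = 153.75 − 44 = 109.75; x' = -224 + 7·153.75 = 852.25.
Government outlay = subsidy × quantity = 44 × 852.25 = 37499.

Government cost = £37499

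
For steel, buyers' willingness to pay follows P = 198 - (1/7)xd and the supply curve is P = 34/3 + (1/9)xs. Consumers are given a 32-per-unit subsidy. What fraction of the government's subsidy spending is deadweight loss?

Pre-subsidy: 198 - (1/7)x = 34/3 + (1/9)x gives x* = 735 and P* = 93.
With the rebate, buyers effectively pay Pb = Ps − 32, where Ps is the price sellers receive.
On the curves, Pb = 198 - (1/7)x and Ps = 34/3 + (1/9)x; the wedge Ps − Pb = 32 gives 34/3 + (1/9)x − (198 - (1/7)x) = 32, so x' = 861.
Then Pb = 198 − (1/7)·861 = 75 and Ps = 34/3 + (1/9)·861 = 107.
ΔCS = ½(735 + 861)(93 − 75) = 14364; ΔPS = ½(735 + 861)(107 − 93) = 11172.
Government spending = 32 × 861 = 27552.
DWL = ½ × 32 × (861 − 735) = 2016; fraction = 2016 / 27552 = 3/41.

DWL / government spending = 3/41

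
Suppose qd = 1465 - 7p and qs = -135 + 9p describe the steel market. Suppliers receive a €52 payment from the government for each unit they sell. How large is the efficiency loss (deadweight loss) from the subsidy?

Pre-subsidy: 1465 - 7p = -135 + 9p gives p* = 100, q* = 765.
With the subsidy, sellers receive ps = pb + 52 for each unit, where pb is the price buyers pay.
Supply in terms of pb becomes qs = -135 + 9(pb + 52) = 333 + 9pb. Setting this equal to demand: 1465 - 7pb = 333 + 9pb, so pb = 70.75.
Sellers receive ps = 70.75 + 52 = 122.75; q' = 1465 − 7·70.75 = 969.75.
The subsidy expands output by 969.75 − 765 = 204.75 past the efficient level; on those units the gap between marginal cost and willingness to pay runs from 0 up to 52.
DWL = ½ × 52 × 204.75 = 5323.5.

Deadweight loss = €5323.5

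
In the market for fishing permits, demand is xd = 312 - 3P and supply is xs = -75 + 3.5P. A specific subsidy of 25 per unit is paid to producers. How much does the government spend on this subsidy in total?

Government cost = 56475/13

Pre-subsidy: 312 - 3P = -75 + 3.5P gives P* = 774/13, x* = 1734/13.
With the subsidy, sellers receive Ps = Pb + 25 for each unit, where Pb is the price buyers pay.
Supply in terms of Pb becomes xs = -75 + 3.5(Pb + 25) = 12.5 + 3.5Pb. Setting this equal to demand: 312 - 3Pb = 12.5 + 3.5Pb, so Pb = 599/13.
Sellers receive Ps = 599/13 + 25 = 924/13; x' = 312 − 3·(599/13) = 2259/13.
Government outlay = subsidy × quantity = 25 × 2259/13 = 56475/13.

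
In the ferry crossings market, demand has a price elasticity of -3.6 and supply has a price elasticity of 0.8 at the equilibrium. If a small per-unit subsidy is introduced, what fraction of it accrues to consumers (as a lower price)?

For a small subsidy around the equilibrium, the benefit split depends on the relative slopes, which at a point are proportional to the elasticities.
Buyer share = εs/(εs + |εd|) = 0.8/(0.8 + 3.6) = 2/11; seller share = |εd|/(εs + |εd|) = 9/11.

Consumer share = 2/11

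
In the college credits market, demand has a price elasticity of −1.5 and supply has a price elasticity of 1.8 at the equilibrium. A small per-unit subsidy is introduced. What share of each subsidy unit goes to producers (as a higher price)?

For a small subsidy around the equilibrium, the benefit split depends on the relative slopes, which at a point are proportional to the elasticities.
Buyer share = εs/(εs + |εd|) = 1.8/(1.8 + 1.5) = 6/11; seller share = |εd|/(εs + |εd|) = 5/11.
So producers capture 5/11 of the subsidy.

Producer share = 5/11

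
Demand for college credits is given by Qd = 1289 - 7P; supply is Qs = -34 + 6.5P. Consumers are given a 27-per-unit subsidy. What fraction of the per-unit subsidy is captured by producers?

Pre-subsidy: 1289 - 7P = -34 + 6.5P gives P* = 98, Q* = 603.
With the rebate, buyers effectively pay Pb = Ps − 27, where Ps is the price sellers receive.
Demand in terms of Ps becomes Qd = 1289 − 7(Ps − 27) = 1478 - 7Ps. Setting this equal to supply: 1478 - 7Ps = -34 + 6.5Ps, so Ps = 112.
Buyers pay Pb = 112 − 27 = 85; Q' = -34 + 6.5·112 = 694.
Buyers' price falls by P* − Pb = 98 − 85 = 13; sellers' price rises by Ps − P* = 112 − 98 = 14.
So producers capture 14/27 = 14/27 of each unit of subsidy.

Producer share = 14/27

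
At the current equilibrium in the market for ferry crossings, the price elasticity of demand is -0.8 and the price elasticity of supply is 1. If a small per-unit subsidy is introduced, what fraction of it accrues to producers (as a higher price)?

Producer share = 4/9

For a small subsidy around the equilibrium, the benefit split depends on the relative slopes, which at a point are proportional to the elasticities.
Buyer share = εs/(εs + |εd|) = 1/(1 + 0.8) = 5/9; seller share = |εd|/(εs + |εd|) = 4/9.
So producers capture 4/9 of the subsidy.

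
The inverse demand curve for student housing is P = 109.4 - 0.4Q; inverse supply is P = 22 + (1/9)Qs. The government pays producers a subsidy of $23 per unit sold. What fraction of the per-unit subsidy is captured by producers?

Producer share = 5/23

Pre-subsidy: 109.4 - 0.4Q = 22 + (1/9)Q gives Q* = 171 and P* = 41.
With the subsidy, sellers receive Ps = Pb + 23 for each unit, where Pb is the price buyers pay.
On the curves, Pb = 109.4 - 0.4Q and Ps = 22 + (1/9)Q; the wedge Ps − Pb = 23 gives 22 + (1/9)Q − (109.4 - 0.4Q) = 23, so Q' = 216.
Then Pb = 109.4 − 0.4·216 = 23 and Ps = 22 + (1/9)·216 = 46.
Buyers' price falls by P* − Pb = 41 − 23 = 18; sellers' price rises by Ps − P* = 46 − 41 = 5.
So producers capture 5/23 = 5/23 of each unit of subsidy.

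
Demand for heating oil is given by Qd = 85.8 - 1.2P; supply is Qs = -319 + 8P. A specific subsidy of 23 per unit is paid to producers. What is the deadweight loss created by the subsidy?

Deadweight loss = 276

Pre-subsidy: 85.8 - 1.2P = -319 + 8P gives P* = 44, Q* = 33.
With the subsidy, sellers receive Ps = Pb + 23 for each unit, where Pb is the price buyers pay.
Supply in terms of Pb becomes Qs = -319 + 8(Pb + 23) = -135 + 8Pb. Setting this equal to demand: 85.8 - 1.2Pb = -135 + 8Pb, so Pb = 24.
Sellers receive Ps = 24 + 23 = 47; Q' = 85.8 − 1.2·24 = 57.
The subsidy expands output by 57 − 33 = 24 past the efficient level; on those units the gap between marginal cost and willingness to pay runs from 0 up to 23.
DWL = ½ × 23 × 24 = 276.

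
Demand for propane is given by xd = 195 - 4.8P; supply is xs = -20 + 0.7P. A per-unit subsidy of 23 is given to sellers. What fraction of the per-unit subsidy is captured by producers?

Producer share = 48/55

Pre-subsidy: 195 - 4.8P = -20 + 0.7P gives P* = 430/11, x* = 81/11.
With the subsidy, sellers receive Ps = Pb + 23 for each unit, where Pb is the price buyers pay.
Supply in terms of Pb becomes xs = -20 + 0.7(Pb + 23) = -3.9 + 0.7Pb. Setting this equal to demand: 195 - 4.8Pb = -3.9 + 0.7Pb, so Pb = 1989/55.
Sellers receive Ps = 1989/55 + 23 = 3254/55; x' = 195 − 4.8·(1989/55) = 5889/275.
Buyers' price falls by P* − Pb = 430/11 − 1989/55 = 161/55; sellers' price rises by Ps − P* = 3254/55 − 430/11 = 1104/55.
So producers capture (1104/55)/23 = 48/55 of each unit of subsidy.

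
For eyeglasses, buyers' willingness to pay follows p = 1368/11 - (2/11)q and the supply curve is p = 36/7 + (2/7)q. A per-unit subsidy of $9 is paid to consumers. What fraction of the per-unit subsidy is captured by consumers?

Consumer share = 7/18

Pre-subsidy: 1368/11 - (2/11)q = 36/7 + (2/7)q gives q* = 255 and p* = 78.
With the rebate, buyers effectively pay pb = ps − 9, where ps is the price sellers receive.
On the curves, pb = 1368/11 - (2/11)q and ps = 36/7 + (2/7)q; the wedge ps − pb = 9 gives 36/7 + (2/7)q − (1368/11 - (2/11)q) = 9, so q' = 274.25.
Then pb = 1368/11 − (2/11)·274.25 = 74.5 and ps = 36/7 + (2/7)·274.25 = 83.5.
Buyers' price falls by p* − pb = 78 − 74.5 = 3.5; sellers' price rises by ps − p* = 83.5 − 78 = 5.5.
So consumers capture 3.5/9 = 7/18 of each unit of subsidy.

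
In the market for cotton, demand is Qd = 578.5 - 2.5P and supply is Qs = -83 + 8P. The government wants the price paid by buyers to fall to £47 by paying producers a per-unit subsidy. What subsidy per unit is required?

Required subsidy s = £21 per unit

At a buyer price of 47, quantity demanded is 578.5 − 2.5·47 = 461.
Sellers supply 461 only when they receive Ps with -83 + 8·Ps = 461, i.e. Ps = 68.
s = Ps − Pb = 68 − 47 = 21.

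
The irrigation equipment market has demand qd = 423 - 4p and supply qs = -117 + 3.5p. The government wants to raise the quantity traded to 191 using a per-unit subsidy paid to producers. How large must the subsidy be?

At q = 191, invert demand for the buyer price: pb = (423 − 191)/4 = 58; invert supply for the seller price: ps = (191 − (-117))/3.5 = 88.
The subsidy must fill the gap: s = ps − pb = 88 − 58 = 30.

Required subsidy s = 30 per unit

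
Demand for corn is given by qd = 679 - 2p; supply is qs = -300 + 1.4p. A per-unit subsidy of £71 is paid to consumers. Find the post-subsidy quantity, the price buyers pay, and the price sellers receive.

q' = 2747/17; buyers pay 4398/17; sellers receive 5605/17

Pre-subsidy: 679 - 2p = -300 + 1.4p gives p* = 4895/17, q* = 1753/17.
With the rebate, buyers effectively pay pb = ps − 71, where ps is the price sellers receive.
Demand in terms of ps becomes qd = 679 − 2(ps − 71) = 821 - 2ps. Setting this equal to supply: 821 - 2ps = -300 + 1.4ps, so ps = 5605/17.
Buyers pay pb = 5605/17 − 71 = 4398/17; q' = -300 + 1.4·(5605/17) = 2747/17.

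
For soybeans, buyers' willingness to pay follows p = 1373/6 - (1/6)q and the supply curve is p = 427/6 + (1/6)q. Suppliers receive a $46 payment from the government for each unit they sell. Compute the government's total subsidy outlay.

Pre-subsidy: 1373/6 - (1/6)q = 427/6 + (1/6)q gives q* = 473 and p* = 150.
With the subsidy, sellers receive ps = pb + 46 for each unit, where pb is the price buyers pay.
On the curves, pb = 1373/6 - (1/6)q and ps = 427/6 + (1/6)q; the wedge ps − pb = 46 gives 427/6 + (1/6)q − (1373/6 - (1/6)q) = 46, so q' = 611.
Then pb = 1373/6 − (1/6)·611 = 127 and ps = 427/6 + (1/6)·611 = 173.
Government outlay = subsidy × quantity = 46 × 611 = 28106.

Government cost = $28106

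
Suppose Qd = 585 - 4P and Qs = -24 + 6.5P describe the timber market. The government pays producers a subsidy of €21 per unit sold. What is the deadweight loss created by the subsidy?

Deadweight loss = €546

Pre-subsidy: 585 - 4P = -24 + 6.5P gives P* = 58, Q* = 353.
With the subsidy, sellers receive Ps = Pb + 21 for each unit, where Pb is the price buyers pay.
Supply in terms of Pb becomes Qs = -24 + 6.5(Pb + 21) = 112.5 + 6.5Pb. Setting this equal to demand: 585 - 4Pb = 112.5 + 6.5Pb, so Pb = 45.
Sellers receive Ps = 45 + 21 = 66; Q' = 585 − 4·45 = 405.
The subsidy expands output by 405 − 353 = 52 past the efficient level; on those units the gap between marginal cost and willingness to pay runs from 0 up to 21.
DWL = ½ × 21 × 52 = 546.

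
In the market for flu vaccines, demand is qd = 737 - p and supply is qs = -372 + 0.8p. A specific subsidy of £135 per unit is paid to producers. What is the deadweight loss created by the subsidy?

Deadweight loss = £4050

Pre-subsidy: 737 - p = -372 + 0.8p gives p* = 5545/9, q* = 1088/9.
With the subsidy, sellers receive ps = pb + 135 for each unit, where pb is the price buyers pay.
Supply in terms of pb becomes qs = -372 + 0.8(pb + 135) = -264 + 0.8pb. Setting this equal to demand: 737 - pb = -264 + 0.8pb, so pb = 5005/9.
Sellers receive ps = 5005/9 + 135 = 6220/9; q' = 737 − 1·(5005/9) = 1628/9.
The subsidy expands output by 1628/9 − 1088/9 = 60 past the efficient level; on those units the gap between marginal cost and willingness to pay runs from 0 up to 135.
DWL = ½ × 135 × 60 = 4050.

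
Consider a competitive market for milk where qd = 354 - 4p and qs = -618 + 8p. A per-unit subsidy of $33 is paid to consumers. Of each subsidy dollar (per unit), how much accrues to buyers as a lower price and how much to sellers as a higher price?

Buyers gain $22 per unit; sellers gain $11 per unit

Pre-subsidy: 354 - 4p = -618 + 8p gives p* = 81, q* = 30.
With the rebate, buyers effectively pay pb = ps − 33, where ps is the price sellers receive.
Demand in terms of ps becomes qd = 354 − 4(ps − 33) = 486 - 4ps. Setting this equal to supply: 486 - 4ps = -618 + 8ps, so ps = 92.
Buyers pay pb = 92 − 33 = 59; q' = -618 + 8·92 = 118.
Buyers' price falls by p* − pb = 81 − 59 = 22; sellers' price rises by ps − p* = 92 − 81 = 11.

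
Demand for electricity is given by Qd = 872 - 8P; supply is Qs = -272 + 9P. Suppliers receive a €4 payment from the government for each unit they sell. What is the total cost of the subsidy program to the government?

Government cost = 23840/17

Pre-subsidy: 872 - 8P = -272 + 9P gives P* = 1144/17, Q* = 5672/17.
With the subsidy, sellers receive Ps = Pb + 4 for each unit, where Pb is the price buyers pay.
Supply in terms of Pb becomes Qs = -272 + 9(Pb + 4) = -236 + 9Pb. Setting this equal to demand: 872 - 8Pb = -236 + 9Pb, so Pb = 1108/17.
Sellers receive Ps = 1108/17 + 4 = 1176/17; Q' = 872 − 8·(1108/17) = 5960/17.
Government outlay = subsidy × quantity = 4 × 5960/17 = 23840/17.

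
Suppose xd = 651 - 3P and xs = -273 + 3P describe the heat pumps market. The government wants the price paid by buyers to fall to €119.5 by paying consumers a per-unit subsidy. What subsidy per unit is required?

At a buyer price of 119.5, quantity demanded is 651 − 3·119.5 = 292.5.
Sellers supply 292.5 only when they receive Ps with -273 + 3·Ps = 292.5, i.e. Ps = 188.5.
s = Ps − Pb = 188.5 − 119.5 = 69.

Required subsidy s = €69 per unit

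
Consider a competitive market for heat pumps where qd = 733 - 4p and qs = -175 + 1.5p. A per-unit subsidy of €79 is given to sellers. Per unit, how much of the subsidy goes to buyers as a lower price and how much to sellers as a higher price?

Pre-subsidy: 733 - 4p = -175 + 1.5p gives p* = 1816/11, q* = 799/11.
With the subsidy, sellers receive ps = pb + 79 for each unit, where pb is the price buyers pay.
Supply in terms of pb becomes qs = -175 + 1.5(pb + 79) = -56.5 + 1.5pb. Setting this equal to demand: 733 - 4pb = -56.5 + 1.5pb, so pb = 1579/11.
Sellers receive ps = 1579/11 + 79 = 2448/11; q' = 733 − 4·(1579/11) = 1747/11.
Buyers' price falls by p* − pb = 1816/11 − 1579/11 = 237/11; sellers' price rises by ps − p* = 2448/11 − 1816/11 = 632/11.

Buyers gain 237/11 per unit; sellers gain 632/11 per unit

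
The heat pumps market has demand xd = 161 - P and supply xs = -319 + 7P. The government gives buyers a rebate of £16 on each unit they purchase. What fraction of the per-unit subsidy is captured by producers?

Producer share = 0.125

Pre-subsidy: 161 - P = -319 + 7P gives P* = 60, x* = 101.
With the rebate, buyers effectively pay Pb = Ps − 16, where Ps is the price sellers receive.
Demand in terms of Ps becomes xd = 161 − 1(Ps − 16) = 177 - Ps. Setting this equal to supply: 177 - Ps = -319 + 7Ps, so Ps = 62.
Buyers pay Pb = 62 − 16 = 46; x' = -319 + 7·62 = 115.
Buyers' price falls by P* − Pb = 60 − 46 = 14; sellers' price rises by Ps − P* = 62 − 60 = 2.
So producers capture 2/16 = 0.125 of each unit of subsidy.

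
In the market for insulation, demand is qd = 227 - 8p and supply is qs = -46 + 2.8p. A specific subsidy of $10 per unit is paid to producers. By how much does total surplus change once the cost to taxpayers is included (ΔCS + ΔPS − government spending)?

Pre-subsidy: 227 - 8p = -46 + 2.8p gives p* = 455/18, q* = 223/9.
With the subsidy, sellers receive ps = pb + 10 for each unit, where pb is the price buyers pay.
Supply in terms of pb becomes qs = -46 + 2.8(pb + 10) = -18 + 2.8pb. Setting this equal to demand: 227 - 8pb = -18 + 2.8pb, so pb = 1225/54.
Sellers receive ps = 1225/54 + 10 = 1765/54; q' = 227 − 8·(1225/54) = 1229/27.
ΔCS = ½(223/9 + 1229/27)(455/18 − 1225/54) = 66430/729; ΔPS = ½(223/9 + 1229/27)(1765/54 − 455/18) = 189800/729.
Government spending = 10 × 1229/27 = 12290/27.
Net change = 66430/729 + 189800/729 − 12290/27 = -2800/27. The loss equals the DWL triangle ½·10·560/27.

Net change in total surplus = -2800/27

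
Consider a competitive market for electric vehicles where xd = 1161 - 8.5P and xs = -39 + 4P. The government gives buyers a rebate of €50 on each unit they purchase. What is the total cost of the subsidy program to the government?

Pre-subsidy: 1161 - 8.5P = -39 + 4P gives P* = 96, x* = 345.
With the rebate, buyers effectively pay Pb = Ps − 50, where Ps is the price sellers receive.
Demand in terms of Ps becomes xd = 1161 − 8.5(Ps − 50) = 1586 - 8.5Ps. Setting this equal to supply: 1586 - 8.5Ps = -39 + 4Ps, so Ps = 130.
Buyers pay Pb = 130 − 50 = 80; x' = -39 + 4·130 = 481.
Government outlay = subsidy × quantity = 50 × 481 = 24050.

Government cost = €24050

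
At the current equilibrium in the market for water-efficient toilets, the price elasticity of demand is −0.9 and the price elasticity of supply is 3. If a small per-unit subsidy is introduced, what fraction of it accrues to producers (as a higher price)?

For a small subsidy around the equilibrium, the benefit split depends on the relative slopes, which at a point are proportional to the elasticities.
Buyer share = εs/(εs + |εd|) = 3/(3 + 0.9) = 10/13; seller share = |εd|/(εs + |εd|) = 3/13.
So producers capture 3/13 of the subsidy.

Producer share = 3/13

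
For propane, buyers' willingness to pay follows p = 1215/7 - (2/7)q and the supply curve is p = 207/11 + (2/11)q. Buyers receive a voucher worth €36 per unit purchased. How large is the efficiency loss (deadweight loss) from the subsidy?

Pre-subsidy: 1215/7 - (2/7)q = 207/11 + (2/11)q gives q* = 331 and p* = 79.
With the rebate, buyers effectively pay pb = ps − 36, where ps is the price sellers receive.
On the curves, pb = 1215/7 - (2/7)q and ps = 207/11 + (2/11)q; the wedge ps − pb = 36 gives 207/11 + (2/11)q − (1215/7 - (2/7)q) = 36, so q' = 408.
Then pb = 1215/7 − (2/7)·408 = 57 and ps = 207/11 + (2/11)·408 = 93.
The subsidy expands output by 408 − 331 = 77 past the efficient level; on those units the gap between marginal cost and willingness to pay runs from 0 up to 36.
DWL = ½ × 36 × 77 = 1386.

Deadweight loss = €1386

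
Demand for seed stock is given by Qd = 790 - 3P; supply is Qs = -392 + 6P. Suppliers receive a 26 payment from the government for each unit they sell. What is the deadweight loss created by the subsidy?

Pre-subsidy: 790 - 3P = -392 + 6P gives P* = 394/3, Q* = 396.
With the subsidy, sellers receive Ps = Pb + 26 for each unit, where Pb is the price buyers pay.
Supply in terms of Pb becomes Qs = -392 + 6(Pb + 26) = -236 + 6Pb. Setting this equal to demand: 790 - 3Pb = -236 + 6Pb, so Pb = 114.
Sellers receive Ps = 114 + 26 = 140; Q' = 790 − 3·114 = 448.
The subsidy expands output by 448 − 396 = 52 past the efficient level; on those units the gap between marginal cost and willingness to pay runs from 0 up to 26.
DWL = ½ × 26 × 52 = 676.

Deadweight loss = 676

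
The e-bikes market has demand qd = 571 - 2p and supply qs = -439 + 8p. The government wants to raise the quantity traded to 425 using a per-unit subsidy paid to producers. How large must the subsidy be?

At q = 425, invert demand for the buyer price: pb = (571 − 425)/2 = 73; invert supply for the seller price: ps = (425 − (-439))/8 = 108.
The subsidy must fill the gap: s = ps − pb = 108 − 73 = 35.

Required subsidy s = 35 per unit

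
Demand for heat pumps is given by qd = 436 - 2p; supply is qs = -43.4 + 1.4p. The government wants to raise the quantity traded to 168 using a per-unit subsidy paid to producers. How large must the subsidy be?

Required subsidy s = 17 per unit

At q = 168, invert demand for the buyer price: pb = (436 − 168)/2 = 134; invert supply for the seller price: ps = (168 − (-43.4))/1.4 = 151.
The subsidy must fill the gap: s = ps − pb = 151 − 134 = 17.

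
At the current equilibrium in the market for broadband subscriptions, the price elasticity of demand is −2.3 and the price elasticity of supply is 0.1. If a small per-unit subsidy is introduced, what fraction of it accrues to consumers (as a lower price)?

For a small subsidy around the equilibrium, the benefit split depends on the relative slopes, which at a point are proportional to the elasticities.
Buyer share = εs/(εs + |εd|) = 0.1/(0.1 + 2.3) = 1/24; seller share = |εd|/(εs + |εd|) = 23/24.

Consumer share = 1/24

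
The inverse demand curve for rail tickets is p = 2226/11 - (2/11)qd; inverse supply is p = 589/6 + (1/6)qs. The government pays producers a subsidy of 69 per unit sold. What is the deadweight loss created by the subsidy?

Pre-subsidy: 2226/11 - (2/11)q = 589/6 + (1/6)q gives q* = 299 and p* = 148.
With the subsidy, sellers receive ps = pb + 69 for each unit, where pb is the price buyers pay.
On the curves, pb = 2226/11 - (2/11)q and ps = 589/6 + (1/6)q; the wedge ps − pb = 69 gives 589/6 + (1/6)q − (2226/11 - (2/11)q) = 69, so q' = 497.
Then pb = 2226/11 − (2/11)·497 = 112 and ps = 589/6 + (1/6)·497 = 181.
The subsidy expands output by 497 − 299 = 198 past the efficient level; on those units the gap between marginal cost and willingness to pay runs from 0 up to 69.
DWL = ½ × 69 × 198 = 6831.

Deadweight loss = 6831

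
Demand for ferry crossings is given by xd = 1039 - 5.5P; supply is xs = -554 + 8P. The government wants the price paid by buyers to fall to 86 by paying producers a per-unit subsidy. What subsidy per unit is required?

At a buyer price of 86, quantity demanded is 1039 − 5.5·86 = 566.
Sellers supply 566 only when they receive Ps with -554 + 8·Ps = 566, i.e. Ps = 140.
s = Ps − Pb = 140 − 86 = 54.

Required subsidy s = 54 per unit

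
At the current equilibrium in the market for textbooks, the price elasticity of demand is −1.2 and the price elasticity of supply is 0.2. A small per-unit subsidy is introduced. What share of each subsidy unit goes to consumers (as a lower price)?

Consumer share = 1/7

For a small subsidy around the equilibrium, the benefit split depends on the relative slopes, which at a point are proportional to the elasticities.
Buyer share = εs/(εs + |εd|) = 0.2/(0.2 + 1.2) = 1/7; seller share = |εd|/(εs + |εd|) = 6/7.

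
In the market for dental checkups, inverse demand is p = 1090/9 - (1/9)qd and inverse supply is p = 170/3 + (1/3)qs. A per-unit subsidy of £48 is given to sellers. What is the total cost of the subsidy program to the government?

Pre-subsidy: 1090/9 - (1/9)q = 170/3 + (1/3)q gives q* = 145 and p* = 105.
With the subsidy, sellers receive ps = pb + 48 for each unit, where pb is the price buyers pay.
On the curves, pb = 1090/9 - (1/9)q and ps = 170/3 + (1/3)q; the wedge ps − pb = 48 gives 170/3 + (1/3)q − (1090/9 - (1/9)q) = 48, so q' = 253.
Then pb = 1090/9 − (1/9)·253 = 93 and ps = 170/3 + (1/3)·253 = 141.
Government outlay = subsidy × quantity = 48 × 253 = 12144.

Government cost = £12144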